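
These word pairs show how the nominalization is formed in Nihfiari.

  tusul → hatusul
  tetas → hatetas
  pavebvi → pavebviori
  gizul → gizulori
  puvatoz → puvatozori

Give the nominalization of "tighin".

hatighin

tusul and gizul both end in -l yet inflect differently (hatusul, gizulori), so the final letter is not what conditions the rule; the first letter is.
"tighin" begins with t-. The stems beginning with t- (tusul → hatusul, tetas → hatetas) add the prefix ha-.
So tighin → hatighin.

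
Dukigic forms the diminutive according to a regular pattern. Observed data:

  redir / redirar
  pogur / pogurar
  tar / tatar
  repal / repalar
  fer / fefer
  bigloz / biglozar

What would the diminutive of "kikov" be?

kikovar

tar and redir both end in -r yet inflect differently (tatar, redirar), so the final letter is not what conditions the rule; the number of vowels is.
"kikov" has 2 vowels. The stems with 2 vowels (redir → redirar, bigloz → biglozar, repal → repalar) add -ar.
The other pattern: stems with 1 vowel repeat the first consonant+vowel as a prefix.
So kikov → kikovar.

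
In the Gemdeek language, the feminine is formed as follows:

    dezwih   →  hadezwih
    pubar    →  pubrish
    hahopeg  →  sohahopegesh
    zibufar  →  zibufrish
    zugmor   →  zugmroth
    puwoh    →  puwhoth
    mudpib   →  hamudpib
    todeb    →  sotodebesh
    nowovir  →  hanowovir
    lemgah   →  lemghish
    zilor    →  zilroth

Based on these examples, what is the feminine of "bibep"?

sobibepesh

lemgah and dezwih both end in -h yet inflect differently (lemghish, hadezwih), so the final letter is not what conditions the rule; the last vowel is.
"bibep" has last vowel 'e'. The stems whose last vowel is 'e' (todeb → sotodebesh, hahopeg → sohahopegesh) add so- … -esh around the stem.
The other patterns: stems whose last vowel is 'a' delete the last vowel and add -ish; stems whose last vowel is 'i' add the prefix ha-; stems whose last vowel is 'o' delete the last vowel and add -oth.
So bibep → sobibepesh.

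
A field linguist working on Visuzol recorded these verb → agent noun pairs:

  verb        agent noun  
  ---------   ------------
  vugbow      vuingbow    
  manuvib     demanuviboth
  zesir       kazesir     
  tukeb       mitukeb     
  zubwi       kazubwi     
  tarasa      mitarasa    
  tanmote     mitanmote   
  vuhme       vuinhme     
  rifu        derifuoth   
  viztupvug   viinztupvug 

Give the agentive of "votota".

"votota" begins with v-. The stems beginning with v- (vuhme → vuinhme, viztupvug → viinztupvug, vugbow → vuingbow) insert -in- after the first vowel.
So votota → vointota.

vointota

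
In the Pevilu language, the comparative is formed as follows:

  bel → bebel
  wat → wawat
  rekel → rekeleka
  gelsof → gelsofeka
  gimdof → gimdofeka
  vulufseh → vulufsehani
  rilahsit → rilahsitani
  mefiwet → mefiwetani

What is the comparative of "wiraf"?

wirafeka

bel and rekel both end in -l yet inflect differently (bebel, rekeleka), so the final letter is not what conditions the rule; the number of vowels is.
"wiraf" has 2 vowels. The stems with 2 vowels (rekel → rekeleka, gelsof → gelsofeka, gimdof → gimdofeka) add -eka.
So wiraf → wirafeka.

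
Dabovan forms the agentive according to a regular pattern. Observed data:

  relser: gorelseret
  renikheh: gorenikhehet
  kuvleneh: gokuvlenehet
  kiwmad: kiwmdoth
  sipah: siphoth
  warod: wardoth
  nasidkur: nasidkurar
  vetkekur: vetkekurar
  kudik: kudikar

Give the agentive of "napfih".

renikheh and sipah both end in -h yet inflect differently (gorenikhehet, siphoth), so the final letter is not what conditions the rule; the last vowel is.
"napfih" has last vowel 'i'. The one such stem in the data (kudik → kudikar) adds -ar, so the same rule applies.
The other patterns: stems whose last vowel is 'e' add go- … -et around the stem; stems whose last vowel is 'a' or 'o' delete the last vowel and add -oth.
So napfih → napfihar.

napfihar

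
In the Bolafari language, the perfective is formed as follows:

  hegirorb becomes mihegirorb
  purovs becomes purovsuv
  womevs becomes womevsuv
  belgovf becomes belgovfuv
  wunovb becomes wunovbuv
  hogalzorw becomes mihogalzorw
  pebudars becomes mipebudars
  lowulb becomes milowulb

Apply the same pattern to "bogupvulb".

mibogupvulb

wunovb and hegirorb both end in -b yet inflect differently (wunovbuv, mihegirorb), so the final letter is not what conditions the rule; the second-to-last letter is.
"bogupvulb" has second-to-last letter 'l'. The one such stem in the data (lowulb → milowulb) adds the prefix mi-, so the same rule applies.
The other pattern: stems whose second-to-last letter is 'v' add -uv.
So bogupvulb → mibogupvulb.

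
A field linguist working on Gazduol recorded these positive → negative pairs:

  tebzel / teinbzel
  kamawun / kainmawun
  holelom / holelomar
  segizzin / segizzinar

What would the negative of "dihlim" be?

dihlimar

kamawun and segizzin both end in -n yet inflect differently (kainmawun, segizzinar), so the final letter is not what conditions the rule; the last vowel is.
"dihlim" has last vowel 'i'. The one such stem in the data (segizzin → segizzinar) adds -ar, so the same rule applies.
So dihlim → dihlimar.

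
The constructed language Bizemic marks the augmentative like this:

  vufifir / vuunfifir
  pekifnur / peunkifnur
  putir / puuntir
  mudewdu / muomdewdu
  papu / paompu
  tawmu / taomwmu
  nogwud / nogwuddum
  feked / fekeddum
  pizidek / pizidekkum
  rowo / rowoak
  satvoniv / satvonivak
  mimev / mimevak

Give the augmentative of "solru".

soomlru

pekifnur and mudewdu both have last vowel 'u' yet inflect differently (peunkifnur, muomdewdu), so the last vowel is not what conditions the rule; the final letter is.
"solru" ends in -u. The stems ending in -u (mudewdu → muomdewdu, papu → paompu, tawmu → taomwmu) insert -om- after the first vowel.
The other patterns: stems ending in -r insert -un- after the first vowel; stems ending in -d or -k double the final consonant and add -um; stems ending in -o or -v add -ak.
So solru → soomlru.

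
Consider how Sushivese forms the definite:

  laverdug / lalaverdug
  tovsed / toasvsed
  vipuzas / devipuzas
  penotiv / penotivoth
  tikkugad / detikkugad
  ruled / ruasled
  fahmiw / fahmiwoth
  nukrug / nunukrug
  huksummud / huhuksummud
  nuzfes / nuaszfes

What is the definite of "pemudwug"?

tikkugad and huksummud both end in -d yet inflect differently (detikkugad, huhuksummud), so the final letter is not what conditions the rule; the last vowel is.
"pemudwug" has last vowel 'u'. The stems whose last vowel is 'u' (laverdug → lalaverdug, nukrug → nunukrug, huksummud → huhuksummud) repeat the first consonant+vowel as a prefix.
The other patterns: stems whose last vowel is 'a' add the prefix de-; stems whose last vowel is 'e' insert -as- after the first vowel; stems whose last vowel is 'i' add -oth.
So pemudwug → pepemudwug.

pepemudwug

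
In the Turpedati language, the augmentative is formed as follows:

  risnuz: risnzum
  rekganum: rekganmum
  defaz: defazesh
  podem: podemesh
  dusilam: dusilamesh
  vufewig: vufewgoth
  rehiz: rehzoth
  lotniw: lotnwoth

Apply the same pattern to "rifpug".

risnuz and defaz both end in -z yet inflect differently (risnzum, defazesh), so the final letter is not what conditions the rule; the last vowel is.
"rifpug" has last vowel 'u'. The stems whose last vowel is 'u' (risnuz → risnzum, rekganum → rekganmum) delete the last vowel and add -um.
So rifpug → rifpgum.

rifpgum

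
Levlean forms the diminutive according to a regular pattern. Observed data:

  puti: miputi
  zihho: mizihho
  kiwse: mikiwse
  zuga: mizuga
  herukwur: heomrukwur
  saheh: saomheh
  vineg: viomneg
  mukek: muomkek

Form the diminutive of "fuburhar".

fuomburhar

kiwse and saheh both have last vowel 'e' yet inflect differently (mikiwse, saomheh), so the last vowel is not what conditions the rule; whether the stem ends in a vowel or a consonant is.
"fuburhar" ends in a consonant. The stems ending in a consonant (herukwur → heomrukwur, saheh → saomheh, vineg → viomneg) insert -om- after the first vowel.
So fuburhar → fuomburhar.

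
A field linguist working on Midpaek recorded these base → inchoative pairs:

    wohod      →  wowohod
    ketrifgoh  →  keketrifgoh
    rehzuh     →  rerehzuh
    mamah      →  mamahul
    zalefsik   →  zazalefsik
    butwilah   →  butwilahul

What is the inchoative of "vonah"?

vonahul

butwilah and ketrifgoh both end in -h yet inflect differently (butwilahul, keketrifgoh), so the final letter is not what conditions the rule; the last vowel is.
"vonah" has last vowel 'a'. The stems whose last vowel is 'a' (butwilah → butwilahul, mamah → mamahul) add -ul.
The other pattern: stems whose last vowel is 'i', 'o' or 'u' repeat the first consonant+vowel as a prefix.
So vonah → vonahul.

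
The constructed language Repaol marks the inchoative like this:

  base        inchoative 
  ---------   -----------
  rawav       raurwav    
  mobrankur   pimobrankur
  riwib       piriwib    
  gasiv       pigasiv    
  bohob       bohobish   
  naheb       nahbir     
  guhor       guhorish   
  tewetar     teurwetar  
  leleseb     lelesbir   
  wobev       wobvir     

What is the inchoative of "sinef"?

naheb and bohob both end in -b yet inflect differently (nahbir, bohobish), so the final letter is not what conditions the rule; the last vowel is.
"sinef" has last vowel 'e'. The stems whose last vowel is 'e' (wobev → wobvir, naheb → nahbir, leleseb → lelesbir) delete the last vowel and add -ir.
So sinef → sinfir.

sinfir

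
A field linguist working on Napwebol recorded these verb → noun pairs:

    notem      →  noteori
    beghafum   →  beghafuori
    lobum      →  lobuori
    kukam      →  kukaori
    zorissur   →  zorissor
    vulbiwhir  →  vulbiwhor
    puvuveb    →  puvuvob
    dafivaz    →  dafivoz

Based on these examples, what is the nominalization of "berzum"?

"berzum" ends in -m. The stems ending in -m (notem → noteori, beghafum → beghafuori, lobum → lobuori) drop the final letter and add -ori.
So berzum → berzuori.

berzuori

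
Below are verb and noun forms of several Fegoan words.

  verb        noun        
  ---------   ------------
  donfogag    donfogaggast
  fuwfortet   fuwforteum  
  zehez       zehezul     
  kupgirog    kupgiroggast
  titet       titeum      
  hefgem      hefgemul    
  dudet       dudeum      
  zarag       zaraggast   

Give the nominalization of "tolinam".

tolinamul

dudet and hefgem both have last vowel 'e' yet inflect differently (dudeum, hefgemul), so the last vowel is not what conditions the rule; the final letter is.
"tolinam" ends in -m. The one such stem in the data (hefgem → hefgemul) adds -ul, so the same rule applies.
So tolinam → tolinamul.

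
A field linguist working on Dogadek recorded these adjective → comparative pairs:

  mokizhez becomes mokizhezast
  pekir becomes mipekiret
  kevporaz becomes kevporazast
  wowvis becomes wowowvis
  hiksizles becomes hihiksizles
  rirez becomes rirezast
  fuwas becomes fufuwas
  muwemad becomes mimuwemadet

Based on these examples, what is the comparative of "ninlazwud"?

rirez and hiksizles both have last vowel 'e' yet inflect differently (rirezast, hihiksizles), so the last vowel is not what conditions the rule; the final letter is.
"ninlazwud" ends in -d. The one such stem in the data (muwemad → mimuwemadet) adds mi- … -et around the stem, so the same rule applies.
The other patterns: stems ending in -z add -ast; stems ending in -s repeat the first consonant+vowel as a prefix.
So ninlazwud → mininlazwudet.

mininlazwudet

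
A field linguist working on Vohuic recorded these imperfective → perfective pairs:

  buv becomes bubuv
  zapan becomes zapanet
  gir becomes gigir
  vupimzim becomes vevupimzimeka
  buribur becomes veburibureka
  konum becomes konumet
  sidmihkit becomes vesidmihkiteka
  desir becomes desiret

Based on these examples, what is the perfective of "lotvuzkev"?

"lotvuzkev" has 3 vowels. The stems with 3 vowels (sidmihkit → vesidmihkiteka, vupimzim → vevupimzimeka, buribur → veburibureka) add ve- … -eka around the stem.
The other patterns: stems with 1 vowel repeat the first consonant+vowel as a prefix; stems with 2 vowels add -et.
So lotvuzkev → velotvuzkeveka.

velotvuzkeveka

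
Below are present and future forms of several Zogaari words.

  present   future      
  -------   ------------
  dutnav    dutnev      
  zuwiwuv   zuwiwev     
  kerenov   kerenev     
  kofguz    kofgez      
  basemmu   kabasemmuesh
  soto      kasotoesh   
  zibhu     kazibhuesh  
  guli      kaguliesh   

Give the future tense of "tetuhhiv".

zuwiwuv and basemmu both have last vowel 'u' yet inflect differently (zuwiwev, kabasemmuesh), so the last vowel is not what conditions the rule; whether the stem ends in a vowel or a consonant is.
"tetuhhiv" ends in a consonant. The stems ending in a consonant (dutnav → dutnev, zuwiwuv → zuwiwev, kerenov → kerenev) change the last vowel to 'e'.
The other pattern: stems ending in a vowel add ka- … -esh around the stem.
So tetuhhiv → tetuhhev.

tetuhhev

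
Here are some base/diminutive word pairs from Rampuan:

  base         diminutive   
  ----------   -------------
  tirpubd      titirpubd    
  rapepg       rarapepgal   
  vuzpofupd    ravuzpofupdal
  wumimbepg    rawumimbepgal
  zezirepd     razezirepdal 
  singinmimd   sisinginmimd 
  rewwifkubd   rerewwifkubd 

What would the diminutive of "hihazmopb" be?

rahihazmopbal

zezirepd and singinmimd both end in -d yet inflect differently (razezirepdal, sisinginmimd), so the final letter is not what conditions the rule; the second-to-last letter is.
"hihazmopb" has second-to-last letter 'p'. The stems whose second-to-last letter is 'p' (zezirepd → razezirepdal, wumimbepg → rawumimbepgal, rapepg → rarapepgal) add ra- … -al around the stem.
So hihazmopb → rahihazmopbal.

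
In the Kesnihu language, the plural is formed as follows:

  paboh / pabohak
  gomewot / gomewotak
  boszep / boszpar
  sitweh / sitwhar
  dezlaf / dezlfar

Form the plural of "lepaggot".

lepaggotak

paboh and sitweh both end in -h yet inflect differently (pabohak, sitwhar), so the final letter is not what conditions the rule; the last vowel is.
"lepaggot" has last vowel 'o'. The stems whose last vowel is 'o' (paboh → pabohak, gomewot → gomewotak) add -ak.
The other pattern: stems whose last vowel is 'a' or 'e' delete the last vowel and add -ar.
So lepaggot → lepaggotak.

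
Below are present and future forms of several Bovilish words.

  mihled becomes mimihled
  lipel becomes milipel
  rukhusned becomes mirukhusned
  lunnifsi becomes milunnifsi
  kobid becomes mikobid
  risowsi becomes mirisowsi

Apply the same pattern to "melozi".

mimelozi

Every pair shown (mihled → mimihled, lipel → milipel, rukhusned → mirukhusned, …) follows the same rule: add the prefix mi-.
So melozi → mimelozi.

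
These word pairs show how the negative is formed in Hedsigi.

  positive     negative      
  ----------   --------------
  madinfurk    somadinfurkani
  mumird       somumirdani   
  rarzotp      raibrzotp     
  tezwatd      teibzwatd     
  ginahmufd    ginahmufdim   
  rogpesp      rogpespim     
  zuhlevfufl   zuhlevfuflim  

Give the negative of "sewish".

sewishim

mumird and tezwatd both end in -d yet inflect differently (somumirdani, teibzwatd), so the final letter is not what conditions the rule; the second-to-last letter is.
"sewish" has second-to-last letter 's'. The one such stem in the data (rogpesp → rogpespim) adds -im, so the same rule applies.
The other patterns: stems whose second-to-last letter is 'r' add so- … -ani around the stem; stems whose second-to-last letter is 't' insert -ib- after the first vowel.
So sewish → sewishim.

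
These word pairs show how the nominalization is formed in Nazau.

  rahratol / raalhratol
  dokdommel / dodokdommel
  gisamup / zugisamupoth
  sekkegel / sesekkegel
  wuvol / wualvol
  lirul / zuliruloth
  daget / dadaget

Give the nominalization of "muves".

"muves" has last vowel 'e'. The stems whose last vowel is 'e' (sekkegel → sesekkegel, dokdommel → dodokdommel, daget → dadaget) repeat the first consonant+vowel as a prefix.
So muves → mumuves.

mumuves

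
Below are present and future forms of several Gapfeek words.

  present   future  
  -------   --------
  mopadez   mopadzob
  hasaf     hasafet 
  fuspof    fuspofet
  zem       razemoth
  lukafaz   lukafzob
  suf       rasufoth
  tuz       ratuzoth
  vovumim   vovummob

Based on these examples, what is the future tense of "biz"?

rabizoth

"biz" has 1 vowel. The stems with 1 vowel (tuz → ratuzoth, zem → razemoth, suf → rasufoth) add ra- … -oth around the stem.
The other patterns: stems with 2 vowels add -et; stems with 3 vowels delete the last vowel and add -ob.
So biz → rabizoth.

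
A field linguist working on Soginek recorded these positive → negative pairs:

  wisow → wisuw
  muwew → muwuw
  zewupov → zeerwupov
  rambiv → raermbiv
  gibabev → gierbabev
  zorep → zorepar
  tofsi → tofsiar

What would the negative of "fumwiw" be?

wisow and zewupov both have last vowel 'o' yet inflect differently (wisuw, zeerwupov), so the last vowel is not what conditions the rule; the final letter is.
"fumwiw" ends in -w. The stems ending in -w (wisow → wisuw, muwew → muwuw) change the last vowel to 'u'.
So fumwiw → fumwuw.

fumwuw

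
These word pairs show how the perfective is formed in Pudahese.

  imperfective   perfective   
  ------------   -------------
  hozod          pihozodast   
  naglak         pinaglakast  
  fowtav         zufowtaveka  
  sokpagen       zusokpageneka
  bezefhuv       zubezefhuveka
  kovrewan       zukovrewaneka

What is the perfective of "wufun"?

naglak and fowtav both have last vowel 'a' yet inflect differently (pinaglakast, zufowtaveka), so the last vowel is not what conditions the rule; the final letter is.
"wufun" ends in -n. The stems ending in -n (sokpagen → zusokpageneka, kovrewan → zukovrewaneka) add zu- … -eka around the stem.
The other pattern: stems ending in -d or -k add pi- … -ast around the stem.
So wufun → zuwufuneka.

zuwufuneka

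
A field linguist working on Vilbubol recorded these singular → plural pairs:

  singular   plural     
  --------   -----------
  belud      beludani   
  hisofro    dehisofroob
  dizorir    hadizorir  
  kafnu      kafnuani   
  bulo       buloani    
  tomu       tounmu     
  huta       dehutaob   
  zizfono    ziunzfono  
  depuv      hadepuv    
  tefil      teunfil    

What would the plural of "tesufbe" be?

teunsufbe

hisofro and zizfono both end in -o yet inflect differently (dehisofroob, ziunzfono), so the final letter is not what conditions the rule; the first letter is.
"tesufbe" begins with t-. The stems beginning with t- (tefil → teunfil, tomu → tounmu) insert -un- after the first vowel.
The other patterns: stems beginning with d- add the prefix ha-; stems beginning with h- add de- … -ob around the stem; stems beginning with b- or k- add -ani.
So tesufbe → teunsufbe.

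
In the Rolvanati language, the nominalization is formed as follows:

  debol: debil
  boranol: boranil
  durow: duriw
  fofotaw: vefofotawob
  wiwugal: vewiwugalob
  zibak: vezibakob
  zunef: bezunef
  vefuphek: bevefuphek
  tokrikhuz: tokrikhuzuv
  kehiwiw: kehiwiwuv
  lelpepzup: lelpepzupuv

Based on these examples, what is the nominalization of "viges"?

beviges

durow and fofotaw both end in -w yet inflect differently (duriw, vefofotawob), so the final letter is not what conditions the rule; the last vowel is.
"viges" has last vowel 'e'. The stems whose last vowel is 'e' (zunef → bezunef, vefuphek → bevefuphek) add the prefix be-.
So viges → beviges.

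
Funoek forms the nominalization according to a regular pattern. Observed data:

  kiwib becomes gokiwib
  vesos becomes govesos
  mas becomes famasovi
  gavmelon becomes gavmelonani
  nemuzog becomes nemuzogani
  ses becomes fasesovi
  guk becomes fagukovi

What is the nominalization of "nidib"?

"nidib" has 2 vowels. The stems with 2 vowels (vesos → govesos, kiwib → gokiwib) add the prefix go-.
So nidib → gonidib.

gonidib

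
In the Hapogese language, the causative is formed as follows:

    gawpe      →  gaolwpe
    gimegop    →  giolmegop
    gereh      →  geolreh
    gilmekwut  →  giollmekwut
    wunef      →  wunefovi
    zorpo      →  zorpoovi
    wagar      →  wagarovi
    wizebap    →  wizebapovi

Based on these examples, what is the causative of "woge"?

wogeovi

gimegop and wizebap both end in -p yet inflect differently (giolmegop, wizebapovi), so the final letter is not what conditions the rule; the first letter is.
"woge" begins with w-. The stems beginning with w- (wunef → wunefovi, wagar → wagarovi, wizebap → wizebapovi) add -ovi.
The other pattern: stems beginning with g- insert -ol- after the first vowel.
So woge → wogeovi.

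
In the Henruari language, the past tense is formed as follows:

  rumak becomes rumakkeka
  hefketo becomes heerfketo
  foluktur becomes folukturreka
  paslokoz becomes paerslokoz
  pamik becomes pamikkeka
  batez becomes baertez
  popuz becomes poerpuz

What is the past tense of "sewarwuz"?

"sewarwuz" ends in -z. The stems ending in -z (popuz → poerpuz, batez → baertez, paslokoz → paerslokoz) insert -er- after the first vowel.
The other pattern: stems ending in -k or -r double the final consonant and add -eka.
So sewarwuz → seerwarwuz.

seerwarwuz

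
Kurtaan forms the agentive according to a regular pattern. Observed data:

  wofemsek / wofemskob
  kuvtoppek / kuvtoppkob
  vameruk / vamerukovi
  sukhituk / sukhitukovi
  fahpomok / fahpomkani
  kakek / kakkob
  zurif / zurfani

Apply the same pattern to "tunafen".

tunafnob

wofemsek and sukhituk both end in -k yet inflect differently (wofemskob, sukhitukovi), so the final letter is not what conditions the rule; the last vowel is.
"tunafen" has last vowel 'e'. The stems whose last vowel is 'e' (wofemsek → wofemskob, kakek → kakkob, kuvtoppek → kuvtoppkob) delete the last vowel and add -ob.
So tunafen → tunafnob.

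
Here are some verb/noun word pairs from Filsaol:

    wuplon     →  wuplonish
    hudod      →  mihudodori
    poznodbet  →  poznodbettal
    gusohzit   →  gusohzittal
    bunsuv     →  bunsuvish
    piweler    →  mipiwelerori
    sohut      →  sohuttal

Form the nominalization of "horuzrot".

piweler and poznodbet both have last vowel 'e' yet inflect differently (mipiwelerori, poznodbettal), so the last vowel is not what conditions the rule; the final letter is.
"horuzrot" ends in -t. The stems ending in -t (sohut → sohuttal, poznodbet → poznodbettal, gusohzit → gusohzittal) double the final consonant and add -al.
The other patterns: stems ending in -d or -r add mi- … -ori around the stem; stems ending in -n or -v add -ish.
So horuzrot → horuzrottal.

horuzrottal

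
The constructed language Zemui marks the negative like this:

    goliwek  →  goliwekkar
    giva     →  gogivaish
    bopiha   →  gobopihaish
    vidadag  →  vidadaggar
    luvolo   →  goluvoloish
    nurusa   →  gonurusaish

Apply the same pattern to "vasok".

vasokkar

bopiha and vidadag both have last vowel 'a' yet inflect differently (gobopihaish, vidadaggar), so the last vowel is not what conditions the rule; whether the stem ends in a vowel or a consonant is.
"vasok" ends in a consonant. The stems ending in a consonant (vidadag → vidadaggar, goliwek → goliwekkar) double the final consonant and add -ar.
So vasok → vasokkar.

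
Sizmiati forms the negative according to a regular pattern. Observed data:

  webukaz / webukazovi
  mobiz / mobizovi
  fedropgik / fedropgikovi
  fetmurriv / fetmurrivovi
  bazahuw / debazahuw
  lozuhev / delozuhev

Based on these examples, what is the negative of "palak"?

palakovi

fetmurriv and lozuhev both end in -v yet inflect differently (fetmurrivovi, delozuhev), so the final letter is not what conditions the rule; the last vowel is.
"palak" has last vowel 'a'. The one such stem in the data (webukaz → webukazovi) adds -ovi, so the same rule applies.
So palak → palakovi.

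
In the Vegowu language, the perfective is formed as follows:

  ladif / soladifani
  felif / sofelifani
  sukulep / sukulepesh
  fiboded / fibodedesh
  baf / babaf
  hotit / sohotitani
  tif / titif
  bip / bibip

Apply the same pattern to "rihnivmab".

"rihnivmab" has 3 vowels. The stems with 3 vowels (sukulep → sukulepesh, fiboded → fibodedesh) add -esh.
The other patterns: stems with 1 vowel repeat the first consonant+vowel as a prefix; stems with 2 vowels add so- … -ani around the stem.
So rihnivmab → rihnivmabesh.

rihnivmabesh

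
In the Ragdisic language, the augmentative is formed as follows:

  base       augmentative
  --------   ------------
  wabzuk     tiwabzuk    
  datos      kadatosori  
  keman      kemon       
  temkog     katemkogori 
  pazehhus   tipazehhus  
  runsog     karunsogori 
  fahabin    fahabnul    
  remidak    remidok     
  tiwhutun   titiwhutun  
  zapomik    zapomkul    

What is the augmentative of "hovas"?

"hovas" has last vowel 'a'. The stems whose last vowel is 'a' (remidak → remidok, keman → kemon) change the last vowel to 'o'.
The other patterns: stems whose last vowel is 'u' add the prefix ti-; stems whose last vowel is 'o' add ka- … -ori around the stem; stems whose last vowel is 'i' delete the last vowel and add -ul.
So hovas → hovos.

hovos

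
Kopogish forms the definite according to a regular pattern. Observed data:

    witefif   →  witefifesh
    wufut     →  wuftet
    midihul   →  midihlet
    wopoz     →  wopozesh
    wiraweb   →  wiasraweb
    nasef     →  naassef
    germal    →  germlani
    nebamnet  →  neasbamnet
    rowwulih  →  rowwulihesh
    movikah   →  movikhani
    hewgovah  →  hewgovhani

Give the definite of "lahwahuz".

lahwahzet

"lahwahuz" has last vowel 'u'. The stems whose last vowel is 'u' (wufut → wuftet, midihul → midihlet) delete the last vowel and add -et.
So lahwahuz → lahwahzet.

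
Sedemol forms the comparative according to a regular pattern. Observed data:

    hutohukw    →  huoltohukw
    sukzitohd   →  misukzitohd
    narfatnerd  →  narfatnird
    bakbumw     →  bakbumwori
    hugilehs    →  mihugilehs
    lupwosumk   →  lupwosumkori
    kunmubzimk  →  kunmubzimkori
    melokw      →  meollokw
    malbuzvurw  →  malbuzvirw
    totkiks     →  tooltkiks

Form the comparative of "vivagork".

sukzitohd and narfatnerd both end in -d yet inflect differently (misukzitohd, narfatnird), so the final letter is not what conditions the rule; the second-to-last letter is.
"vivagork" has second-to-last letter 'r'. The stems whose second-to-last letter is 'r' (narfatnerd → narfatnird, malbuzvurw → malbuzvirw) change the last vowel to 'i'.
The other patterns: stems whose second-to-last letter is 'm' add -ori; stems whose second-to-last letter is 'h' add the prefix mi-; stems whose second-to-last letter is 'k' insert -ol- after the first vowel.
So vivagork → vivagirk.

vivagirk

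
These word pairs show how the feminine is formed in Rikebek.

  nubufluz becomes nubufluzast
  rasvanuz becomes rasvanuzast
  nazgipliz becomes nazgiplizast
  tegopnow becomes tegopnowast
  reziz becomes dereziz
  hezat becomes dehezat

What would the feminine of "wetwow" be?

dewetwow

"wetwow" has 2 vowels. The stems with 2 vowels (hezat → dehezat, reziz → dereziz) add the prefix de-.
The other pattern: stems with 3 vowels add -ast.
So wetwow → dewetwow.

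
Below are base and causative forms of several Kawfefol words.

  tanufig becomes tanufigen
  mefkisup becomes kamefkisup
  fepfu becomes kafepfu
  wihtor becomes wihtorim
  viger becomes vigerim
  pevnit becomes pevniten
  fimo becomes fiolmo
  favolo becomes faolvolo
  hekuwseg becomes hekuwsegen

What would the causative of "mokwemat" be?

mokwematen

hekuwseg and viger both have last vowel 'e' yet inflect differently (hekuwsegen, vigerim), so the last vowel is not what conditions the rule; the final letter is.
"mokwemat" ends in -t. The one such stem in the data (pevnit → pevniten) adds -en, so the same rule applies.
So mokwemat → mokwematen.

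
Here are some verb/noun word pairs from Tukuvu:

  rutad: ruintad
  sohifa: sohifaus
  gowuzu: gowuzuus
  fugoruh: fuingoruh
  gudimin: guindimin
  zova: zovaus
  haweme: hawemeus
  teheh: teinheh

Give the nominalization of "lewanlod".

teheh and haweme both have last vowel 'e' yet inflect differently (teinheh, hawemeus), so the last vowel is not what conditions the rule; whether the stem ends in a vowel or a consonant is.
"lewanlod" ends in a consonant. The stems ending in a consonant (rutad → ruintad, fugoruh → fuingoruh, teheh → teinheh) insert -in- after the first vowel.
The other pattern: stems ending in a vowel add -us.
So lewanlod → leinwanlod.

leinwanlod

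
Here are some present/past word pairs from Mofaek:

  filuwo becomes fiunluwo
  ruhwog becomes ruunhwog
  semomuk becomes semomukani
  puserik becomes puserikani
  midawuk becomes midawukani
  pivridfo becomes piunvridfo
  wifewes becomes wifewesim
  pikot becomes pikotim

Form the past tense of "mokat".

mokatim

pikot and ruhwog both have last vowel 'o' yet inflect differently (pikotim, ruunhwog), so the last vowel is not what conditions the rule; the final letter is.
"mokat" ends in -t. The one such stem in the data (pikot → pikotim) adds -im, so the same rule applies.
The other patterns: stems ending in -k add -ani; stems ending in -g or -o insert -un- after the first vowel.
So mokat → mokatim.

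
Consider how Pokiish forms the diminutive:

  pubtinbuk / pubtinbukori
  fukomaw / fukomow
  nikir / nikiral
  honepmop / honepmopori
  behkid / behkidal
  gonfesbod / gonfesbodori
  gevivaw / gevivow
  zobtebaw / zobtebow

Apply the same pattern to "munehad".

munehod

behkid and gonfesbod both end in -d yet inflect differently (behkidal, gonfesbodori), so the final letter is not what conditions the rule; the last vowel is.
"munehad" has last vowel 'a'. The stems whose last vowel is 'a' (zobtebaw → zobtebow, gevivaw → gevivow, fukomaw → fukomow) change the last vowel to 'o'.
The other patterns: stems whose last vowel is 'i' add -al; stems whose last vowel is 'o' or 'u' add -ori.
So munehad → munehod.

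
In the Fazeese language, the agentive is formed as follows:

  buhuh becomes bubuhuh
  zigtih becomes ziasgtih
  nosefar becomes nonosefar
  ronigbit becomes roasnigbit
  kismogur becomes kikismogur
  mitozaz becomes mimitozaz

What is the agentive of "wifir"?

wiasfir

"wifir" has last vowel 'i'. The stems whose last vowel is 'i' (ronigbit → roasnigbit, zigtih → ziasgtih) insert -as- after the first vowel.
The other pattern: stems whose last vowel is 'a' or 'u' repeat the first consonant+vowel as a prefix.
So wifir → wiasfir.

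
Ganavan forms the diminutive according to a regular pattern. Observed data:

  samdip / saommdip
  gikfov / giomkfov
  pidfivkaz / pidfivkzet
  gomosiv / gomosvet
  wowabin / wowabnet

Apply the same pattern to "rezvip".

gikfov and gomosiv both end in -v yet inflect differently (giomkfov, gomosvet), so the final letter is not what conditions the rule; the number of vowels is.
"rezvip" has 2 vowels. The stems with 2 vowels (samdip → saommdip, gikfov → giomkfov) insert -om- after the first vowel.
So rezvip → reomzvip.

reomzvip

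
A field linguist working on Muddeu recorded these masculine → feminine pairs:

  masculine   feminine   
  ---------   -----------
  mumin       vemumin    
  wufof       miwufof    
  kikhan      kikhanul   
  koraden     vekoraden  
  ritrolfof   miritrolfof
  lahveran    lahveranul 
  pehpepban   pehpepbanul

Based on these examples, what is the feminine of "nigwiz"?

koraden and kikhan both end in -n yet inflect differently (vekoraden, kikhanul), so the final letter is not what conditions the rule; the last vowel is.
"nigwiz" has last vowel 'i'. The one such stem in the data (mumin → vemumin) adds the prefix ve-, so the same rule applies.
The other patterns: stems whose last vowel is 'o' add the prefix mi-; stems whose last vowel is 'a' add -ul.
So nigwiz → venigwiz.

venigwiz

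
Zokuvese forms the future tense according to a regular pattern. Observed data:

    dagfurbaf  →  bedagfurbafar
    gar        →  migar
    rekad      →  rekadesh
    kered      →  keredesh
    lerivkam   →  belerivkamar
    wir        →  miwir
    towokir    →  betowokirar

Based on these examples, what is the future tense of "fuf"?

wir and towokir both end in -r yet inflect differently (miwir, betowokirar), so the final letter is not what conditions the rule; the number of vowels is.
"fuf" has 1 vowel. The stems with 1 vowel (wir → miwir, gar → migar) add the prefix mi-.
The other patterns: stems with 2 vowels add -esh; stems with 3 vowels add be- … -ar around the stem.
So fuf → mifuf.

mifuf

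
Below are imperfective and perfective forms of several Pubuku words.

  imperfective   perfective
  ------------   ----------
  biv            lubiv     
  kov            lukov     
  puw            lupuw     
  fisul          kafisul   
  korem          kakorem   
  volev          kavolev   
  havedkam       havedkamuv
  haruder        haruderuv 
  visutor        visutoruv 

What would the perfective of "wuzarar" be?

wuzararuv

biv and volev both end in -v yet inflect differently (lubiv, kavolev), so the final letter is not what conditions the rule; the number of vowels is.
"wuzarar" has 3 vowels. The stems with 3 vowels (havedkam → havedkamuv, haruder → haruderuv, visutor → visutoruv) add -uv.
The other patterns: stems with 1 vowel add the prefix lu-; stems with 2 vowels add the prefix ka-.
So wuzarar → wuzararuv.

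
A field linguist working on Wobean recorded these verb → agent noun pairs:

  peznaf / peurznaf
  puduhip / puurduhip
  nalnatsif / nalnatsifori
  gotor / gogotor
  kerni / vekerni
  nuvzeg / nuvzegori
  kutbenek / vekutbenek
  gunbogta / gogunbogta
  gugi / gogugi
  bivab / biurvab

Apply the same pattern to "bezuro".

gugi and kerni both end in -i yet inflect differently (gogugi, vekerni), so the final letter is not what conditions the rule; the first letter is.
"bezuro" begins with b-. The one such stem in the data (bivab → biurvab) inserts -ur- after the first vowel (as do puduhip, peznaf), so the same rule applies.
The other patterns: stems beginning with g- add the prefix go-; stems beginning with n- add -ori; stems beginning with k- add the prefix ve-.
So bezuro → beurzuro.

beurzuro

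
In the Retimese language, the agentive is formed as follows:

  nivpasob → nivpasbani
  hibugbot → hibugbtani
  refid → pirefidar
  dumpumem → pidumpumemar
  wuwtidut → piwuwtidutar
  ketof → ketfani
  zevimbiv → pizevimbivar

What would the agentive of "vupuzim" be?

hibugbot and wuwtidut both end in -t yet inflect differently (hibugbtani, piwuwtidutar), so the final letter is not what conditions the rule; the last vowel is.
"vupuzim" has last vowel 'i'. The stems whose last vowel is 'i' (refid → pirefidar, zevimbiv → pizevimbivar) add pi- … -ar around the stem.
The other pattern: stems whose last vowel is 'o' delete the last vowel and add -ani.
So vupuzim → pivupuzimar.

pivupuzimar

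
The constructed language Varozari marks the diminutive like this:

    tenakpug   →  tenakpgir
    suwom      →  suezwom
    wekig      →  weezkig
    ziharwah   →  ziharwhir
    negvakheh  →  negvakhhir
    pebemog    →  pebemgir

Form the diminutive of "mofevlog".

mofevlgir

tenakpug and wekig both end in -g yet inflect differently (tenakpgir, weezkig), so the final letter is not what conditions the rule; the number of vowels is.
"mofevlog" has 3 vowels. The stems with 3 vowels (tenakpug → tenakpgir, negvakheh → negvakhhir, pebemog → pebemgir) delete the last vowel and add -ir.
The other pattern: stems with 2 vowels insert -ez- after the first vowel.
So mofevlog → mofevlgir.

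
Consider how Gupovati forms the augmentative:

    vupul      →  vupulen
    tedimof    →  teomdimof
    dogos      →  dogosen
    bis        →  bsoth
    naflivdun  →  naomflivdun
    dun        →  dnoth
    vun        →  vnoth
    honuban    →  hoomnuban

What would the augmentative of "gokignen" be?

bis and dogos both end in -s yet inflect differently (bsoth, dogosen), so the final letter is not what conditions the rule; the number of vowels is.
"gokignen" has 3 vowels. The stems with 3 vowels (tedimof → teomdimof, naflivdun → naomflivdun, honuban → hoomnuban) insert -om- after the first vowel.
The other patterns: stems with 1 vowel delete the last vowel and add -oth; stems with 2 vowels add -en.
So gokignen → goomkignen.

goomkignen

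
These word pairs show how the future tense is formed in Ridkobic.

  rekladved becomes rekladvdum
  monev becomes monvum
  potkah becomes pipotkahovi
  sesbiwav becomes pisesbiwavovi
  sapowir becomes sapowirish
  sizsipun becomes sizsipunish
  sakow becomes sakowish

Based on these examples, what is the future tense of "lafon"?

monev and sesbiwav both end in -v yet inflect differently (monvum, pisesbiwavovi), so the final letter is not what conditions the rule; the last vowel is.
"lafon" has last vowel 'o'. The one such stem in the data (sakow → sakowish) adds -ish, so the same rule applies.
So lafon → lafonish.

lafonish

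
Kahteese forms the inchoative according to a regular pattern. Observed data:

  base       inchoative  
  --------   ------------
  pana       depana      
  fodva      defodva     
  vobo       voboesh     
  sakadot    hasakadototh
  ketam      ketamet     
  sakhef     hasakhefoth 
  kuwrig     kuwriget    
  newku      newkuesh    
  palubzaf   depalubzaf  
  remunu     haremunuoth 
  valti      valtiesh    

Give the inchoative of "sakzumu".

hasakzumuoth

sakhef and palubzaf both end in -f yet inflect differently (hasakhefoth, depalubzaf), so the final letter is not what conditions the rule; the first letter is.
"sakzumu" begins with s-. The stems beginning with s- (sakadot → hasakadototh, sakhef → hasakhefoth) add ha- … -oth around the stem.
The other patterns: stems beginning with k- add -et; stems beginning with f- or p- add the prefix de-; stems beginning with n- or v- add -esh.
So sakzumu → hasakzumuoth.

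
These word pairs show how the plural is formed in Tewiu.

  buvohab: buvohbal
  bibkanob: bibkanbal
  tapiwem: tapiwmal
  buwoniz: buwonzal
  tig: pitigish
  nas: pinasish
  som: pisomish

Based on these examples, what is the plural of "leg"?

tapiwem and som both end in -m yet inflect differently (tapiwmal, pisomish), so the final letter is not what conditions the rule; the number of vowels is.
"leg" has 1 vowel. The stems with 1 vowel (tig → pitigish, nas → pinasish, som → pisomish) add pi- … -ish around the stem.
So leg → pilegish.

pilegish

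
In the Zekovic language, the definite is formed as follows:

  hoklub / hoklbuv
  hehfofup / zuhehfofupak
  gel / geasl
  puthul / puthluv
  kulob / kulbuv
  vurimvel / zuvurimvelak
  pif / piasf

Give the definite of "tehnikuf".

gel and puthul both end in -l yet inflect differently (geasl, puthluv), so the final letter is not what conditions the rule; the number of vowels is.
"tehnikuf" has 3 vowels. The stems with 3 vowels (vurimvel → zuvurimvelak, hehfofup → zuhehfofupak) add zu- … -ak around the stem.
The other patterns: stems with 1 vowel insert -as- after the first vowel; stems with 2 vowels delete the last vowel and add -uv.
So tehnikuf → zutehnikufak.

zutehnikufak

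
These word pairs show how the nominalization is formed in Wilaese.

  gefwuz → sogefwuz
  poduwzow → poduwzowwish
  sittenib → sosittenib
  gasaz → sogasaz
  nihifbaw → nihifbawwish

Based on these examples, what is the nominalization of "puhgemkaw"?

nihifbaw and gasaz both have last vowel 'a' yet inflect differently (nihifbawwish, sogasaz), so the last vowel is not what conditions the rule; the final letter is.
"puhgemkaw" ends in -w. The stems ending in -w (nihifbaw → nihifbawwish, poduwzow → poduwzowwish) double the final consonant and add -ish.
The other pattern: stems ending in -b or -z add the prefix so-.
So puhgemkaw → puhgemkawwish.

puhgemkawwish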